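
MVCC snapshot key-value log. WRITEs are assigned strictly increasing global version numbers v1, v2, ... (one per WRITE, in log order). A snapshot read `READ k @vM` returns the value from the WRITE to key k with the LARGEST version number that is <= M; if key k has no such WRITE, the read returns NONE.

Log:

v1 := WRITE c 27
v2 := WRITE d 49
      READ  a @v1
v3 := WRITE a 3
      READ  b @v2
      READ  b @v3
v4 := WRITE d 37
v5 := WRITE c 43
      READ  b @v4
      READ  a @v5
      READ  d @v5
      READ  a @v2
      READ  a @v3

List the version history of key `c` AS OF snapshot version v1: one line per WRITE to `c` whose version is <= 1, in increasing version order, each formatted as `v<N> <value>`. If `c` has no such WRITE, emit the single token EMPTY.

Scan writes for key=c with version <= 1:
  v1 WRITE c 27 -> keep
  v2 WRITE d 49 -> skip
  v3 WRITE a 3 -> skip
  v4 WRITE d 37 -> skip
  v5 WRITE c 43 -> drop (> snap)
Collected: [(1, 27)]

Answer: v1 27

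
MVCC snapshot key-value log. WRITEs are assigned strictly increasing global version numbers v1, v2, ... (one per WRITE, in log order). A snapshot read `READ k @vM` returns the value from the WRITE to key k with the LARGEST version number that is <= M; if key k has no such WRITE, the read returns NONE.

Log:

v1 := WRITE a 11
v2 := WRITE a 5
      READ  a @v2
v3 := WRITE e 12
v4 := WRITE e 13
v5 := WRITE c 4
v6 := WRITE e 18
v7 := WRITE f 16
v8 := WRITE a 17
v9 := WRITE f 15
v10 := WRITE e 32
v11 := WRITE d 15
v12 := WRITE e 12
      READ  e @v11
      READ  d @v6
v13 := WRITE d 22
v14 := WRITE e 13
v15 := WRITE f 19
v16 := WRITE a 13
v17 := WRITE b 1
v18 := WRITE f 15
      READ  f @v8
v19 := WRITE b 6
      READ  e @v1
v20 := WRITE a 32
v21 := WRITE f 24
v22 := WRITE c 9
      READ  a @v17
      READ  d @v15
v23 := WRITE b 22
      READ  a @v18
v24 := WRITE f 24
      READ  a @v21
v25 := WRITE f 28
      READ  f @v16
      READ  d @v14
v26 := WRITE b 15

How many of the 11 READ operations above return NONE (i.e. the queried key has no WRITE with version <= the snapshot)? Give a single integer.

v1: WRITE a=11  (a history now [(1, 11)])
v2: WRITE a=5  (a history now [(1, 11), (2, 5)])
READ a @v2: history=[(1, 11), (2, 5)] -> pick v2 -> 5
v3: WRITE e=12  (e history now [(3, 12)])
v4: WRITE e=13  (e history now [(3, 12), (4, 13)])
v5: WRITE c=4  (c history now [(5, 4)])
v6: WRITE e=18  (e history now [(3, 12), (4, 13), (6, 18)])
v7: WRITE f=16  (f history now [(7, 16)])
v8: WRITE a=17  (a history now [(1, 11), (2, 5), (8, 17)])
v9: WRITE f=15  (f history now [(7, 16), (9, 15)])
v10: WRITE e=32  (e history now [(3, 12), (4, 13), (6, 18), (10, 32)])
v11: WRITE d=15  (d history now [(11, 15)])
v12: WRITE e=12  (e history now [(3, 12), (4, 13), (6, 18), (10, 32), (12, 12)])
READ e @v11: history=[(3, 12), (4, 13), (6, 18), (10, 32), (12, 12)] -> pick v10 -> 32
READ d @v6: history=[(11, 15)] -> no version <= 6 -> NONE
v13: WRITE d=22  (d history now [(11, 15), (13, 22)])
v14: WRITE e=13  (e history now [(3, 12), (4, 13), (6, 18), (10, 32), (12, 12), (14, 13)])
v15: WRITE f=19  (f history now [(7, 16), (9, 15), (15, 19)])
v16: WRITE a=13  (a history now [(1, 11), (2, 5), (8, 17), (16, 13)])
v17: WRITE b=1  (b history now [(17, 1)])
v18: WRITE f=15  (f history now [(7, 16), (9, 15), (15, 19), (18, 15)])
READ f @v8: history=[(7, 16), (9, 15), (15, 19), (18, 15)] -> pick v7 -> 16
v19: WRITE b=6  (b history now [(17, 1), (19, 6)])
READ e @v1: history=[(3, 12), (4, 13), (6, 18), (10, 32), (12, 12), (14, 13)] -> no version <= 1 -> NONE
v20: WRITE a=32  (a history now [(1, 11), (2, 5), (8, 17), (16, 13), (20, 32)])
v21: WRITE f=24  (f history now [(7, 16), (9, 15), (15, 19), (18, 15), (21, 24)])
v22: WRITE c=9  (c history now [(5, 4), (22, 9)])
READ a @v17: history=[(1, 11), (2, 5), (8, 17), (16, 13), (20, 32)] -> pick v16 -> 13
READ d @v15: history=[(11, 15), (13, 22)] -> pick v13 -> 22
v23: WRITE b=22  (b history now [(17, 1), (19, 6), (23, 22)])
READ a @v18: history=[(1, 11), (2, 5), (8, 17), (16, 13), (20, 32)] -> pick v16 -> 13
v24: WRITE f=24  (f history now [(7, 16), (9, 15), (15, 19), (18, 15), (21, 24), (24, 24)])
READ a @v21: history=[(1, 11), (2, 5), (8, 17), (16, 13), (20, 32)] -> pick v20 -> 32
v25: WRITE f=28  (f history now [(7, 16), (9, 15), (15, 19), (18, 15), (21, 24), (24, 24), (25, 28)])
READ f @v16: history=[(7, 16), (9, 15), (15, 19), (18, 15), (21, 24), (24, 24), (25, 28)] -> pick v15 -> 19
READ d @v14: history=[(11, 15), (13, 22)] -> pick v13 -> 22
v26: WRITE b=15  (b history now [(17, 1), (19, 6), (23, 22), (26, 15)])
Read results in order: ['5', '32', 'NONE', '16', 'NONE', '13', '22', '13', '32', '19', '22']
NONE count = 2

Answer: 2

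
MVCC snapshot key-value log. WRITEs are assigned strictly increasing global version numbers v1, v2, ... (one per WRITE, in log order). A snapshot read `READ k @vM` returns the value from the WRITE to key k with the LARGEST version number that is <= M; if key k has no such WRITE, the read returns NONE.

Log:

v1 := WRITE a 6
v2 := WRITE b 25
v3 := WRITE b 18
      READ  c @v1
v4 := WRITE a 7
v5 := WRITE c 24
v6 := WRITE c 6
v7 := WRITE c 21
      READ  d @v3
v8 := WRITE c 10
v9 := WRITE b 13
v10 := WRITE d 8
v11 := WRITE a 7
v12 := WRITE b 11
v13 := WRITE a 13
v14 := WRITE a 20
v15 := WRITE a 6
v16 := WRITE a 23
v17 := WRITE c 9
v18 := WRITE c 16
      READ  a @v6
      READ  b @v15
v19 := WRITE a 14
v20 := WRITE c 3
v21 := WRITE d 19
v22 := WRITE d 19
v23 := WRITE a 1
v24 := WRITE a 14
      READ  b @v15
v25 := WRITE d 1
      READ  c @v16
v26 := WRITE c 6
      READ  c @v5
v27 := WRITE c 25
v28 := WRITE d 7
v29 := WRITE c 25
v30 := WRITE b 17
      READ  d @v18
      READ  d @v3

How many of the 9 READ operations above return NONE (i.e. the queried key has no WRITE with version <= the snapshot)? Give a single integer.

Answer: 3

Derivation:
v1: WRITE a=6  (a history now [(1, 6)])
v2: WRITE b=25  (b history now [(2, 25)])
v3: WRITE b=18  (b history now [(2, 25), (3, 18)])
READ c @v1: history=[] -> no version <= 1 -> NONE
v4: WRITE a=7  (a history now [(1, 6), (4, 7)])
v5: WRITE c=24  (c history now [(5, 24)])
v6: WRITE c=6  (c history now [(5, 24), (6, 6)])
v7: WRITE c=21  (c history now [(5, 24), (6, 6), (7, 21)])
READ d @v3: history=[] -> no version <= 3 -> NONE
v8: WRITE c=10  (c history now [(5, 24), (6, 6), (7, 21), (8, 10)])
v9: WRITE b=13  (b history now [(2, 25), (3, 18), (9, 13)])
v10: WRITE d=8  (d history now [(10, 8)])
v11: WRITE a=7  (a history now [(1, 6), (4, 7), (11, 7)])
v12: WRITE b=11  (b history now [(2, 25), (3, 18), (9, 13), (12, 11)])
v13: WRITE a=13  (a history now [(1, 6), (4, 7), (11, 7), (13, 13)])
v14: WRITE a=20  (a history now [(1, 6), (4, 7), (11, 7), (13, 13), (14, 20)])
v15: WRITE a=6  (a history now [(1, 6), (4, 7), (11, 7), (13, 13), (14, 20), (15, 6)])
v16: WRITE a=23  (a history now [(1, 6), (4, 7), (11, 7), (13, 13), (14, 20), (15, 6), (16, 23)])
v17: WRITE c=9  (c history now [(5, 24), (6, 6), (7, 21), (8, 10), (17, 9)])
v18: WRITE c=16  (c history now [(5, 24), (6, 6), (7, 21), (8, 10), (17, 9), (18, 16)])
READ a @v6: history=[(1, 6), (4, 7), (11, 7), (13, 13), (14, 20), (15, 6), (16, 23)] -> pick v4 -> 7
READ b @v15: history=[(2, 25), (3, 18), (9, 13), (12, 11)] -> pick v12 -> 11
v19: WRITE a=14  (a history now [(1, 6), (4, 7), (11, 7), (13, 13), (14, 20), (15, 6), (16, 23), (19, 14)])
v20: WRITE c=3  (c history now [(5, 24), (6, 6), (7, 21), (8, 10), (17, 9), (18, 16), (20, 3)])
v21: WRITE d=19  (d history now [(10, 8), (21, 19)])
v22: WRITE d=19  (d history now [(10, 8), (21, 19), (22, 19)])
v23: WRITE a=1  (a history now [(1, 6), (4, 7), (11, 7), (13, 13), (14, 20), (15, 6), (16, 23), (19, 14), (23, 1)])
v24: WRITE a=14  (a history now [(1, 6), (4, 7), (11, 7), (13, 13), (14, 20), (15, 6), (16, 23), (19, 14), (23, 1), (24, 14)])
READ b @v15: history=[(2, 25), (3, 18), (9, 13), (12, 11)] -> pick v12 -> 11
v25: WRITE d=1  (d history now [(10, 8), (21, 19), (22, 19), (25, 1)])
READ c @v16: history=[(5, 24), (6, 6), (7, 21), (8, 10), (17, 9), (18, 16), (20, 3)] -> pick v8 -> 10
v26: WRITE c=6  (c history now [(5, 24), (6, 6), (7, 21), (8, 10), (17, 9), (18, 16), (20, 3), (26, 6)])
READ c @v5: history=[(5, 24), (6, 6), (7, 21), (8, 10), (17, 9), (18, 16), (20, 3), (26, 6)] -> pick v5 -> 24
v27: WRITE c=25  (c history now [(5, 24), (6, 6), (7, 21), (8, 10), (17, 9), (18, 16), (20, 3), (26, 6), (27, 25)])
v28: WRITE d=7  (d history now [(10, 8), (21, 19), (22, 19), (25, 1), (28, 7)])
v29: WRITE c=25  (c history now [(5, 24), (6, 6), (7, 21), (8, 10), (17, 9), (18, 16), (20, 3), (26, 6), (27, 25), (29, 25)])
v30: WRITE b=17  (b history now [(2, 25), (3, 18), (9, 13), (12, 11), (30, 17)])
READ d @v18: history=[(10, 8), (21, 19), (22, 19), (25, 1), (28, 7)] -> pick v10 -> 8
READ d @v3: history=[(10, 8), (21, 19), (22, 19), (25, 1), (28, 7)] -> no version <= 3 -> NONE
Read results in order: ['NONE', 'NONE', '7', '11', '11', '10', '24', '8', 'NONE']
NONE count = 3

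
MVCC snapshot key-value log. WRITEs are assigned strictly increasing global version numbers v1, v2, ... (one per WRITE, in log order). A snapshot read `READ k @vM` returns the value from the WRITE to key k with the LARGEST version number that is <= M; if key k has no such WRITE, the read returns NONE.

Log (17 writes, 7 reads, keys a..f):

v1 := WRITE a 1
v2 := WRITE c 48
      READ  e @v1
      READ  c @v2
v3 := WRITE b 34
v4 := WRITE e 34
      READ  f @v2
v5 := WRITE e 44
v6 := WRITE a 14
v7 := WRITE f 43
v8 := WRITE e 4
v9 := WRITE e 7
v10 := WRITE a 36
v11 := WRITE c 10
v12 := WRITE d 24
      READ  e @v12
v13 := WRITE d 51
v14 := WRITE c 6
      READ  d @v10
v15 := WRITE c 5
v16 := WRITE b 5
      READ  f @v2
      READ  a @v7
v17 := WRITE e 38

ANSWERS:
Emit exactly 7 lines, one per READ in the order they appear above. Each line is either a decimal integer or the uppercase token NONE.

v1: WRITE a=1  (a history now [(1, 1)])
v2: WRITE c=48  (c history now [(2, 48)])
READ e @v1: history=[] -> no version <= 1 -> NONE
READ c @v2: history=[(2, 48)] -> pick v2 -> 48
v3: WRITE b=34  (b history now [(3, 34)])
v4: WRITE e=34  (e history now [(4, 34)])
READ f @v2: history=[] -> no version <= 2 -> NONE
v5: WRITE e=44  (e history now [(4, 34), (5, 44)])
v6: WRITE a=14  (a history now [(1, 1), (6, 14)])
v7: WRITE f=43  (f history now [(7, 43)])
v8: WRITE e=4  (e history now [(4, 34), (5, 44), (8, 4)])
v9: WRITE e=7  (e history now [(4, 34), (5, 44), (8, 4), (9, 7)])
v10: WRITE a=36  (a history now [(1, 1), (6, 14), (10, 36)])
v11: WRITE c=10  (c history now [(2, 48), (11, 10)])
v12: WRITE d=24  (d history now [(12, 24)])
READ e @v12: history=[(4, 34), (5, 44), (8, 4), (9, 7)] -> pick v9 -> 7
v13: WRITE d=51  (d history now [(12, 24), (13, 51)])
v14: WRITE c=6  (c history now [(2, 48), (11, 10), (14, 6)])
READ d @v10: history=[(12, 24), (13, 51)] -> no version <= 10 -> NONE
v15: WRITE c=5  (c history now [(2, 48), (11, 10), (14, 6), (15, 5)])
v16: WRITE b=5  (b history now [(3, 34), (16, 5)])
READ f @v2: history=[(7, 43)] -> no version <= 2 -> NONE
READ a @v7: history=[(1, 1), (6, 14), (10, 36)] -> pick v6 -> 14
v17: WRITE e=38  (e history now [(4, 34), (5, 44), (8, 4), (9, 7), (17, 38)])

Answer: NONE
48
NONE
7
NONE
NONE
14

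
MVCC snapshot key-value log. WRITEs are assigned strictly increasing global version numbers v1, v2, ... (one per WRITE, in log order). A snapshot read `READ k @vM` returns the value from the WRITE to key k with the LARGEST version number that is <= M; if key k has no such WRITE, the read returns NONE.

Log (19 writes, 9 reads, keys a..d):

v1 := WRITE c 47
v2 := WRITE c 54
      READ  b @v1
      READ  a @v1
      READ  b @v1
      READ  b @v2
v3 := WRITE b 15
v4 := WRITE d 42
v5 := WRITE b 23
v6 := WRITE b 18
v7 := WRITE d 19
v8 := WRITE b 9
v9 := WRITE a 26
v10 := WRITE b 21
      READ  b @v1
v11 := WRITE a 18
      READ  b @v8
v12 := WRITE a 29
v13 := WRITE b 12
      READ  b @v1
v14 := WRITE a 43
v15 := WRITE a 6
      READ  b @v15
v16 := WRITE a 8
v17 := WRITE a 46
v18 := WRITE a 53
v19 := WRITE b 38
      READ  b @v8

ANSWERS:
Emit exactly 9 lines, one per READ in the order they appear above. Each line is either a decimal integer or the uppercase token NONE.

v1: WRITE c=47  (c history now [(1, 47)])
v2: WRITE c=54  (c history now [(1, 47), (2, 54)])
READ b @v1: history=[] -> no version <= 1 -> NONE
READ a @v1: history=[] -> no version <= 1 -> NONE
READ b @v1: history=[] -> no version <= 1 -> NONE
READ b @v2: history=[] -> no version <= 2 -> NONE
v3: WRITE b=15  (b history now [(3, 15)])
v4: WRITE d=42  (d history now [(4, 42)])
v5: WRITE b=23  (b history now [(3, 15), (5, 23)])
v6: WRITE b=18  (b history now [(3, 15), (5, 23), (6, 18)])
v7: WRITE d=19  (d history now [(4, 42), (7, 19)])
v8: WRITE b=9  (b history now [(3, 15), (5, 23), (6, 18), (8, 9)])
v9: WRITE a=26  (a history now [(9, 26)])
v10: WRITE b=21  (b history now [(3, 15), (5, 23), (6, 18), (8, 9), (10, 21)])
READ b @v1: history=[(3, 15), (5, 23), (6, 18), (8, 9), (10, 21)] -> no version <= 1 -> NONE
v11: WRITE a=18  (a history now [(9, 26), (11, 18)])
READ b @v8: history=[(3, 15), (5, 23), (6, 18), (8, 9), (10, 21)] -> pick v8 -> 9
v12: WRITE a=29  (a history now [(9, 26), (11, 18), (12, 29)])
v13: WRITE b=12  (b history now [(3, 15), (5, 23), (6, 18), (8, 9), (10, 21), (13, 12)])
READ b @v1: history=[(3, 15), (5, 23), (6, 18), (8, 9), (10, 21), (13, 12)] -> no version <= 1 -> NONE
v14: WRITE a=43  (a history now [(9, 26), (11, 18), (12, 29), (14, 43)])
v15: WRITE a=6  (a history now [(9, 26), (11, 18), (12, 29), (14, 43), (15, 6)])
READ b @v15: history=[(3, 15), (5, 23), (6, 18), (8, 9), (10, 21), (13, 12)] -> pick v13 -> 12
v16: WRITE a=8  (a history now [(9, 26), (11, 18), (12, 29), (14, 43), (15, 6), (16, 8)])
v17: WRITE a=46  (a history now [(9, 26), (11, 18), (12, 29), (14, 43), (15, 6), (16, 8), (17, 46)])
v18: WRITE a=53  (a history now [(9, 26), (11, 18), (12, 29), (14, 43), (15, 6), (16, 8), (17, 46), (18, 53)])
v19: WRITE b=38  (b history now [(3, 15), (5, 23), (6, 18), (8, 9), (10, 21), (13, 12), (19, 38)])
READ b @v8: history=[(3, 15), (5, 23), (6, 18), (8, 9), (10, 21), (13, 12), (19, 38)] -> pick v8 -> 9

Answer: NONE
NONE
NONE
NONE
NONE
9
NONE
12
9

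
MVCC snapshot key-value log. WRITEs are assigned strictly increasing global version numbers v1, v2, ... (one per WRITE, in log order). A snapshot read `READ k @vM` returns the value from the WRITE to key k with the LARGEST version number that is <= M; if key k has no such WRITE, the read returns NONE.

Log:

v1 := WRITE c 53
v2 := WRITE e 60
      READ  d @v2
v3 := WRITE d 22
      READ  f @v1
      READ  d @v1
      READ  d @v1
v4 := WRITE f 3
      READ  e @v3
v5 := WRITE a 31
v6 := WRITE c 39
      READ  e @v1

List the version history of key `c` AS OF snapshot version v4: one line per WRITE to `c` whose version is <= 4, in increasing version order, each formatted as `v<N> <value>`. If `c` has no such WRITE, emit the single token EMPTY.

Scan writes for key=c with version <= 4:
  v1 WRITE c 53 -> keep
  v2 WRITE e 60 -> skip
  v3 WRITE d 22 -> skip
  v4 WRITE f 3 -> skip
  v5 WRITE a 31 -> skip
  v6 WRITE c 39 -> drop (> snap)
Collected: [(1, 53)]

Answer: v1 53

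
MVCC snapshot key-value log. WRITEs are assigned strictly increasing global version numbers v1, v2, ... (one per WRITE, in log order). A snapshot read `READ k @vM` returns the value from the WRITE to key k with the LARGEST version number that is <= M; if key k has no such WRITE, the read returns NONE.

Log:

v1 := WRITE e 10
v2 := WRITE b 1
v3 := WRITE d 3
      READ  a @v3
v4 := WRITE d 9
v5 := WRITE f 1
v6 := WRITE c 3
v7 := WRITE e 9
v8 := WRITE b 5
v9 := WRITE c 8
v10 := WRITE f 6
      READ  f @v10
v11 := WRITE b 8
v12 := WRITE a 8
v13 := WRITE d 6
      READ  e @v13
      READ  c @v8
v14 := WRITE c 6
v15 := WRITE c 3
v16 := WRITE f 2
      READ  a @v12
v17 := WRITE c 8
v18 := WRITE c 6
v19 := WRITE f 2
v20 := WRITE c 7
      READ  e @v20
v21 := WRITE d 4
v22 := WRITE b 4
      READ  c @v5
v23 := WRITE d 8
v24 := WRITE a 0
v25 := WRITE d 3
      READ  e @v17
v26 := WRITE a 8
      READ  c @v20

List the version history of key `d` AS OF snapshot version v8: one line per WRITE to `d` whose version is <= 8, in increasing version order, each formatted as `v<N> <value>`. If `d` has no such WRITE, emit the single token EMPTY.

Answer: v3 3
v4 9

Derivation:
Scan writes for key=d with version <= 8:
  v1 WRITE e 10 -> skip
  v2 WRITE b 1 -> skip
  v3 WRITE d 3 -> keep
  v4 WRITE d 9 -> keep
  v5 WRITE f 1 -> skip
  v6 WRITE c 3 -> skip
  v7 WRITE e 9 -> skip
  v8 WRITE b 5 -> skip
  v9 WRITE c 8 -> skip
  v10 WRITE f 6 -> skip
  v11 WRITE b 8 -> skip
  v12 WRITE a 8 -> skip
  v13 WRITE d 6 -> drop (> snap)
  v14 WRITE c 6 -> skip
  v15 WRITE c 3 -> skip
  v16 WRITE f 2 -> skip
  v17 WRITE c 8 -> skip
  v18 WRITE c 6 -> skip
  v19 WRITE f 2 -> skip
  v20 WRITE c 7 -> skip
  v21 WRITE d 4 -> drop (> snap)
  v22 WRITE b 4 -> skip
  v23 WRITE d 8 -> drop (> snap)
  v24 WRITE a 0 -> skip
  v25 WRITE d 3 -> drop (> snap)
  v26 WRITE a 8 -> skip
Collected: [(3, 3), (4, 9)]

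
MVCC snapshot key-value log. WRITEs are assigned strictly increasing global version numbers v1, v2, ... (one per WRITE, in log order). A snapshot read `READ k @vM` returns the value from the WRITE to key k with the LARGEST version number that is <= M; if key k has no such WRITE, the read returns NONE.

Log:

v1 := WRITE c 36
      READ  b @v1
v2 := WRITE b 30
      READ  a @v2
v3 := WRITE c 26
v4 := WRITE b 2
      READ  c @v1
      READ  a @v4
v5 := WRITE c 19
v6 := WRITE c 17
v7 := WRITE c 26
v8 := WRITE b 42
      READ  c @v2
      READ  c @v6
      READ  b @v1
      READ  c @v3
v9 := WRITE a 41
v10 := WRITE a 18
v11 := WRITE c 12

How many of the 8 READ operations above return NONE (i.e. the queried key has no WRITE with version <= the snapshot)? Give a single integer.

Answer: 4

Derivation:
v1: WRITE c=36  (c history now [(1, 36)])
READ b @v1: history=[] -> no version <= 1 -> NONE
v2: WRITE b=30  (b history now [(2, 30)])
READ a @v2: history=[] -> no version <= 2 -> NONE
v3: WRITE c=26  (c history now [(1, 36), (3, 26)])
v4: WRITE b=2  (b history now [(2, 30), (4, 2)])
READ c @v1: history=[(1, 36), (3, 26)] -> pick v1 -> 36
READ a @v4: history=[] -> no version <= 4 -> NONE
v5: WRITE c=19  (c history now [(1, 36), (3, 26), (5, 19)])
v6: WRITE c=17  (c history now [(1, 36), (3, 26), (5, 19), (6, 17)])
v7: WRITE c=26  (c history now [(1, 36), (3, 26), (5, 19), (6, 17), (7, 26)])
v8: WRITE b=42  (b history now [(2, 30), (4, 2), (8, 42)])
READ c @v2: history=[(1, 36), (3, 26), (5, 19), (6, 17), (7, 26)] -> pick v1 -> 36
READ c @v6: history=[(1, 36), (3, 26), (5, 19), (6, 17), (7, 26)] -> pick v6 -> 17
READ b @v1: history=[(2, 30), (4, 2), (8, 42)] -> no version <= 1 -> NONE
READ c @v3: history=[(1, 36), (3, 26), (5, 19), (6, 17), (7, 26)] -> pick v3 -> 26
v9: WRITE a=41  (a history now [(9, 41)])
v10: WRITE a=18  (a history now [(9, 41), (10, 18)])
v11: WRITE c=12  (c history now [(1, 36), (3, 26), (5, 19), (6, 17), (7, 26), (11, 12)])
Read results in order: ['NONE', 'NONE', '36', 'NONE', '36', '17', 'NONE', '26']
NONE count = 4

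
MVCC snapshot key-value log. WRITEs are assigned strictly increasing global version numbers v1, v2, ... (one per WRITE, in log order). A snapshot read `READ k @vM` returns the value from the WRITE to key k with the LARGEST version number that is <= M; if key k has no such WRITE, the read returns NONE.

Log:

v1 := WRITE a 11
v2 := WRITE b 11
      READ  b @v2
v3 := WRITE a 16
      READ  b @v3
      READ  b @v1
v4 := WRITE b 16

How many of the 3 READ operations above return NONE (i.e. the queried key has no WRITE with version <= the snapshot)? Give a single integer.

Answer: 1

Derivation:
v1: WRITE a=11  (a history now [(1, 11)])
v2: WRITE b=11  (b history now [(2, 11)])
READ b @v2: history=[(2, 11)] -> pick v2 -> 11
v3: WRITE a=16  (a history now [(1, 11), (3, 16)])
READ b @v3: history=[(2, 11)] -> pick v2 -> 11
READ b @v1: history=[(2, 11)] -> no version <= 1 -> NONE
v4: WRITE b=16  (b history now [(2, 11), (4, 16)])
Read results in order: ['11', '11', 'NONE']
NONE count = 1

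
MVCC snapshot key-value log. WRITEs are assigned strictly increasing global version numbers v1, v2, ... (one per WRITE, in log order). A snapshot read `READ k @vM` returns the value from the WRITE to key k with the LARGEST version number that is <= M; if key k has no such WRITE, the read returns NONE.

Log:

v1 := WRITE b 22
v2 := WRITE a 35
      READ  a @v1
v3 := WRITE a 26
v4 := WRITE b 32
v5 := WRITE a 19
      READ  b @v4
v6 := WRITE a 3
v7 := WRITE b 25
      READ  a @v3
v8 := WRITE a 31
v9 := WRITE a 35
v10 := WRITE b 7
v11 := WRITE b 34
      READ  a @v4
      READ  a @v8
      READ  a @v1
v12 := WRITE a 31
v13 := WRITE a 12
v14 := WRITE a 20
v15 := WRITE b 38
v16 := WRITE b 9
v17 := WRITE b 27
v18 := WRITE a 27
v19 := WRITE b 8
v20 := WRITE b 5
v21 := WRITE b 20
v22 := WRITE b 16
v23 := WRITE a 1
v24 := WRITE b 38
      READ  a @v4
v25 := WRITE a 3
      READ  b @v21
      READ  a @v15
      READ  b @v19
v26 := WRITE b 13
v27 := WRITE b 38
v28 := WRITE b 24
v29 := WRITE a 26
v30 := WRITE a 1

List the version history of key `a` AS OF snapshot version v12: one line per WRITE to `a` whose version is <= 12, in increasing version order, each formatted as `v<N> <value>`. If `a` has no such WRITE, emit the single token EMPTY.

Answer: v2 35
v3 26
v5 19
v6 3
v8 31
v9 35
v12 31

Derivation:
Scan writes for key=a with version <= 12:
  v1 WRITE b 22 -> skip
  v2 WRITE a 35 -> keep
  v3 WRITE a 26 -> keep
  v4 WRITE b 32 -> skip
  v5 WRITE a 19 -> keep
  v6 WRITE a 3 -> keep
  v7 WRITE b 25 -> skip
  v8 WRITE a 31 -> keep
  v9 WRITE a 35 -> keep
  v10 WRITE b 7 -> skip
  v11 WRITE b 34 -> skip
  v12 WRITE a 31 -> keep
  v13 WRITE a 12 -> drop (> snap)
  v14 WRITE a 20 -> drop (> snap)
  v15 WRITE b 38 -> skip
  v16 WRITE b 9 -> skip
  v17 WRITE b 27 -> skip
  v18 WRITE a 27 -> drop (> snap)
  v19 WRITE b 8 -> skip
  v20 WRITE b 5 -> skip
  v21 WRITE b 20 -> skip
  v22 WRITE b 16 -> skip
  v23 WRITE a 1 -> drop (> snap)
  v24 WRITE b 38 -> skip
  v25 WRITE a 3 -> drop (> snap)
  v26 WRITE b 13 -> skip
  v27 WRITE b 38 -> skip
  v28 WRITE b 24 -> skip
  v29 WRITE a 26 -> drop (> snap)
  v30 WRITE a 1 -> drop (> snap)
Collected: [(2, 35), (3, 26), (5, 19), (6, 3), (8, 31), (9, 35), (12, 31)]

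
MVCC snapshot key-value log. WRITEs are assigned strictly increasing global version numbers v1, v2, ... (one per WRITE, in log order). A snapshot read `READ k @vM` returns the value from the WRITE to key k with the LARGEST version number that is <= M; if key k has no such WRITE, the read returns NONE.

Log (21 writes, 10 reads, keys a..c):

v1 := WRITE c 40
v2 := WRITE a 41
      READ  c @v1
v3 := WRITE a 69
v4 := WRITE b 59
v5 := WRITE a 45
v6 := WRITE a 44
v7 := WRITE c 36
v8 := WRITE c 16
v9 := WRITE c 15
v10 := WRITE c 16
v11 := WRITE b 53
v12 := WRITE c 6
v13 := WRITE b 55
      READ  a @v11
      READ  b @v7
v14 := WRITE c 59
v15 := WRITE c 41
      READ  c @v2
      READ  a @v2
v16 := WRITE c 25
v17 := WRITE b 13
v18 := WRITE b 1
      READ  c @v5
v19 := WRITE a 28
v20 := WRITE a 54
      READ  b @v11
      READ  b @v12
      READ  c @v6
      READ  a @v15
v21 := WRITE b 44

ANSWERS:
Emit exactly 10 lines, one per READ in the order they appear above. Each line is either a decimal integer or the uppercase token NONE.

Answer: 40
44
59
40
41
40
53
53
40
44

Derivation:
v1: WRITE c=40  (c history now [(1, 40)])
v2: WRITE a=41  (a history now [(2, 41)])
READ c @v1: history=[(1, 40)] -> pick v1 -> 40
v3: WRITE a=69  (a history now [(2, 41), (3, 69)])
v4: WRITE b=59  (b history now [(4, 59)])
v5: WRITE a=45  (a history now [(2, 41), (3, 69), (5, 45)])
v6: WRITE a=44  (a history now [(2, 41), (3, 69), (5, 45), (6, 44)])
v7: WRITE c=36  (c history now [(1, 40), (7, 36)])
v8: WRITE c=16  (c history now [(1, 40), (7, 36), (8, 16)])
v9: WRITE c=15  (c history now [(1, 40), (7, 36), (8, 16), (9, 15)])
v10: WRITE c=16  (c history now [(1, 40), (7, 36), (8, 16), (9, 15), (10, 16)])
v11: WRITE b=53  (b history now [(4, 59), (11, 53)])
v12: WRITE c=6  (c history now [(1, 40), (7, 36), (8, 16), (9, 15), (10, 16), (12, 6)])
v13: WRITE b=55  (b history now [(4, 59), (11, 53), (13, 55)])
READ a @v11: history=[(2, 41), (3, 69), (5, 45), (6, 44)] -> pick v6 -> 44
READ b @v7: history=[(4, 59), (11, 53), (13, 55)] -> pick v4 -> 59
v14: WRITE c=59  (c history now [(1, 40), (7, 36), (8, 16), (9, 15), (10, 16), (12, 6), (14, 59)])
v15: WRITE c=41  (c history now [(1, 40), (7, 36), (8, 16), (9, 15), (10, 16), (12, 6), (14, 59), (15, 41)])
READ c @v2: history=[(1, 40), (7, 36), (8, 16), (9, 15), (10, 16), (12, 6), (14, 59), (15, 41)] -> pick v1 -> 40
READ a @v2: history=[(2, 41), (3, 69), (5, 45), (6, 44)] -> pick v2 -> 41
v16: WRITE c=25  (c history now [(1, 40), (7, 36), (8, 16), (9, 15), (10, 16), (12, 6), (14, 59), (15, 41), (16, 25)])
v17: WRITE b=13  (b history now [(4, 59), (11, 53), (13, 55), (17, 13)])
v18: WRITE b=1  (b history now [(4, 59), (11, 53), (13, 55), (17, 13), (18, 1)])
READ c @v5: history=[(1, 40), (7, 36), (8, 16), (9, 15), (10, 16), (12, 6), (14, 59), (15, 41), (16, 25)] -> pick v1 -> 40
v19: WRITE a=28  (a history now [(2, 41), (3, 69), (5, 45), (6, 44), (19, 28)])
v20: WRITE a=54  (a history now [(2, 41), (3, 69), (5, 45), (6, 44), (19, 28), (20, 54)])
READ b @v11: history=[(4, 59), (11, 53), (13, 55), (17, 13), (18, 1)] -> pick v11 -> 53
READ b @v12: history=[(4, 59), (11, 53), (13, 55), (17, 13), (18, 1)] -> pick v11 -> 53
READ c @v6: history=[(1, 40), (7, 36), (8, 16), (9, 15), (10, 16), (12, 6), (14, 59), (15, 41), (16, 25)] -> pick v1 -> 40
READ a @v15: history=[(2, 41), (3, 69), (5, 45), (6, 44), (19, 28), (20, 54)] -> pick v6 -> 44
v21: WRITE b=44  (b history now [(4, 59), (11, 53), (13, 55), (17, 13), (18, 1), (21, 44)])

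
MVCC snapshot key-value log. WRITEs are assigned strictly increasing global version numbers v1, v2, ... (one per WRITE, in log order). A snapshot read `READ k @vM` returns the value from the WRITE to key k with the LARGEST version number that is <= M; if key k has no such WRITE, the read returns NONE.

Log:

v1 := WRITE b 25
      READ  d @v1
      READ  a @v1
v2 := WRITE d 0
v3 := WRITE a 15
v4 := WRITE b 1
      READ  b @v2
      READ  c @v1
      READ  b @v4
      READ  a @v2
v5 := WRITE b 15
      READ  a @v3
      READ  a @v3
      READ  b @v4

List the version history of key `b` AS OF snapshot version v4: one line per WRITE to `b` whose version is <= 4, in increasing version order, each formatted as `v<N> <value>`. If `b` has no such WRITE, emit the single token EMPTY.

Scan writes for key=b with version <= 4:
  v1 WRITE b 25 -> keep
  v2 WRITE d 0 -> skip
  v3 WRITE a 15 -> skip
  v4 WRITE b 1 -> keep
  v5 WRITE b 15 -> drop (> snap)
Collected: [(1, 25), (4, 1)]

Answer: v1 25
v4 1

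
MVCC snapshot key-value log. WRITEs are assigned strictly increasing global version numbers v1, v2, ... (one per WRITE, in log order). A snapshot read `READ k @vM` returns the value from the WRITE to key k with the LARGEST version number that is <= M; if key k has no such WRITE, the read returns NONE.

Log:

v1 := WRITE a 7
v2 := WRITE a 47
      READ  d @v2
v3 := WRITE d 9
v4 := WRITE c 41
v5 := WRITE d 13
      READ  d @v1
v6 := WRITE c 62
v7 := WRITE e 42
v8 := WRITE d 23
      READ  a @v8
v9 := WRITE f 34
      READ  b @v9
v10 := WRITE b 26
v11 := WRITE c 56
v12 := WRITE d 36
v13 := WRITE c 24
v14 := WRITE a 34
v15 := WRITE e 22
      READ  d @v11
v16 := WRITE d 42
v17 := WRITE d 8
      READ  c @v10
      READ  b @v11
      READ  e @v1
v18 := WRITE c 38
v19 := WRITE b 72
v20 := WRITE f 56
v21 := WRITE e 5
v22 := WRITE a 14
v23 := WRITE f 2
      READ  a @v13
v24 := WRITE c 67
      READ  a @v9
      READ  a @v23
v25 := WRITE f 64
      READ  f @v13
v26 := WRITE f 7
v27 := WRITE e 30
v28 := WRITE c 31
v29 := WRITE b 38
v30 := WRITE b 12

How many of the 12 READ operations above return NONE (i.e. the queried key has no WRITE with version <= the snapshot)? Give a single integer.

Answer: 4

Derivation:
v1: WRITE a=7  (a history now [(1, 7)])
v2: WRITE a=47  (a history now [(1, 7), (2, 47)])
READ d @v2: history=[] -> no version <= 2 -> NONE
v3: WRITE d=9  (d history now [(3, 9)])
v4: WRITE c=41  (c history now [(4, 41)])
v5: WRITE d=13  (d history now [(3, 9), (5, 13)])
READ d @v1: history=[(3, 9), (5, 13)] -> no version <= 1 -> NONE
v6: WRITE c=62  (c history now [(4, 41), (6, 62)])
v7: WRITE e=42  (e history now [(7, 42)])
v8: WRITE d=23  (d history now [(3, 9), (5, 13), (8, 23)])
READ a @v8: history=[(1, 7), (2, 47)] -> pick v2 -> 47
v9: WRITE f=34  (f history now [(9, 34)])
READ b @v9: history=[] -> no version <= 9 -> NONE
v10: WRITE b=26  (b history now [(10, 26)])
v11: WRITE c=56  (c history now [(4, 41), (6, 62), (11, 56)])
v12: WRITE d=36  (d history now [(3, 9), (5, 13), (8, 23), (12, 36)])
v13: WRITE c=24  (c history now [(4, 41), (6, 62), (11, 56), (13, 24)])
v14: WRITE a=34  (a history now [(1, 7), (2, 47), (14, 34)])
v15: WRITE e=22  (e history now [(7, 42), (15, 22)])
READ d @v11: history=[(3, 9), (5, 13), (8, 23), (12, 36)] -> pick v8 -> 23
v16: WRITE d=42  (d history now [(3, 9), (5, 13), (8, 23), (12, 36), (16, 42)])
v17: WRITE d=8  (d history now [(3, 9), (5, 13), (8, 23), (12, 36), (16, 42), (17, 8)])
READ c @v10: history=[(4, 41), (6, 62), (11, 56), (13, 24)] -> pick v6 -> 62
READ b @v11: history=[(10, 26)] -> pick v10 -> 26
READ e @v1: history=[(7, 42), (15, 22)] -> no version <= 1 -> NONE
v18: WRITE c=38  (c history now [(4, 41), (6, 62), (11, 56), (13, 24), (18, 38)])
v19: WRITE b=72  (b history now [(10, 26), (19, 72)])
v20: WRITE f=56  (f history now [(9, 34), (20, 56)])
v21: WRITE e=5  (e history now [(7, 42), (15, 22), (21, 5)])
v22: WRITE a=14  (a history now [(1, 7), (2, 47), (14, 34), (22, 14)])
v23: WRITE f=2  (f history now [(9, 34), (20, 56), (23, 2)])
READ a @v13: history=[(1, 7), (2, 47), (14, 34), (22, 14)] -> pick v2 -> 47
v24: WRITE c=67  (c history now [(4, 41), (6, 62), (11, 56), (13, 24), (18, 38), (24, 67)])
READ a @v9: history=[(1, 7), (2, 47), (14, 34), (22, 14)] -> pick v2 -> 47
READ a @v23: history=[(1, 7), (2, 47), (14, 34), (22, 14)] -> pick v22 -> 14
v25: WRITE f=64  (f history now [(9, 34), (20, 56), (23, 2), (25, 64)])
READ f @v13: history=[(9, 34), (20, 56), (23, 2), (25, 64)] -> pick v9 -> 34
v26: WRITE f=7  (f history now [(9, 34), (20, 56), (23, 2), (25, 64), (26, 7)])
v27: WRITE e=30  (e history now [(7, 42), (15, 22), (21, 5), (27, 30)])
v28: WRITE c=31  (c history now [(4, 41), (6, 62), (11, 56), (13, 24), (18, 38), (24, 67), (28, 31)])
v29: WRITE b=38  (b history now [(10, 26), (19, 72), (29, 38)])
v30: WRITE b=12  (b history now [(10, 26), (19, 72), (29, 38), (30, 12)])
Read results in order: ['NONE', 'NONE', '47', 'NONE', '23', '62', '26', 'NONE', '47', '47', '14', '34']
NONE count = 4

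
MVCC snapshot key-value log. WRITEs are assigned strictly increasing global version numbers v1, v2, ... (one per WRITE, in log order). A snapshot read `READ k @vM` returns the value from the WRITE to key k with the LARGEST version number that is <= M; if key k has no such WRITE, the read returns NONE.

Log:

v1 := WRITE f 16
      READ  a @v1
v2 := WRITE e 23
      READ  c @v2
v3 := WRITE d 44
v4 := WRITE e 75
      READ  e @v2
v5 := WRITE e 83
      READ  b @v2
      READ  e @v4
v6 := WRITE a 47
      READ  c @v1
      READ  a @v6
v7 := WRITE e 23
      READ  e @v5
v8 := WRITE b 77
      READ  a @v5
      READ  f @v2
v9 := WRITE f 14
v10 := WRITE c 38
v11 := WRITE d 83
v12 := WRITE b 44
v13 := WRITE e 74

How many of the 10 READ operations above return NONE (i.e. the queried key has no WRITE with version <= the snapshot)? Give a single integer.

Answer: 5

Derivation:
v1: WRITE f=16  (f history now [(1, 16)])
READ a @v1: history=[] -> no version <= 1 -> NONE
v2: WRITE e=23  (e history now [(2, 23)])
READ c @v2: history=[] -> no version <= 2 -> NONE
v3: WRITE d=44  (d history now [(3, 44)])
v4: WRITE e=75  (e history now [(2, 23), (4, 75)])
READ e @v2: history=[(2, 23), (4, 75)] -> pick v2 -> 23
v5: WRITE e=83  (e history now [(2, 23), (4, 75), (5, 83)])
READ b @v2: history=[] -> no version <= 2 -> NONE
READ e @v4: history=[(2, 23), (4, 75), (5, 83)] -> pick v4 -> 75
v6: WRITE a=47  (a history now [(6, 47)])
READ c @v1: history=[] -> no version <= 1 -> NONE
READ a @v6: history=[(6, 47)] -> pick v6 -> 47
v7: WRITE e=23  (e history now [(2, 23), (4, 75), (5, 83), (7, 23)])
READ e @v5: history=[(2, 23), (4, 75), (5, 83), (7, 23)] -> pick v5 -> 83
v8: WRITE b=77  (b history now [(8, 77)])
READ a @v5: history=[(6, 47)] -> no version <= 5 -> NONE
READ f @v2: history=[(1, 16)] -> pick v1 -> 16
v9: WRITE f=14  (f history now [(1, 16), (9, 14)])
v10: WRITE c=38  (c history now [(10, 38)])
v11: WRITE d=83  (d history now [(3, 44), (11, 83)])
v12: WRITE b=44  (b history now [(8, 77), (12, 44)])
v13: WRITE e=74  (e history now [(2, 23), (4, 75), (5, 83), (7, 23), (13, 74)])
Read results in order: ['NONE', 'NONE', '23', 'NONE', '75', 'NONE', '47', '83', 'NONE', '16']
NONE count = 5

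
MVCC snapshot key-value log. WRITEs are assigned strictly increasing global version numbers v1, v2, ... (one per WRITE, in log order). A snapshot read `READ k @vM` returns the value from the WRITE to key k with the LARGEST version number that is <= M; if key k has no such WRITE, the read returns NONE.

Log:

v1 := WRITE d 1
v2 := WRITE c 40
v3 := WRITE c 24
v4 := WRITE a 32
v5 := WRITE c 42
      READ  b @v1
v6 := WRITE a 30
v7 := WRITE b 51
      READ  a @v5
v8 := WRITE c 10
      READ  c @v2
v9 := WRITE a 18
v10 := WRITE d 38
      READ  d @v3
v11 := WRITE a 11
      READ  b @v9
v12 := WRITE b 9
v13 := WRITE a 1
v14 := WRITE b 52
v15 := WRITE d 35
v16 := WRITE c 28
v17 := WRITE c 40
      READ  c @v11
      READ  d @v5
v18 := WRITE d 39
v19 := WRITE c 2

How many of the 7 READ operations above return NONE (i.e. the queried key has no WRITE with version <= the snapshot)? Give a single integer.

Answer: 1

Derivation:
v1: WRITE d=1  (d history now [(1, 1)])
v2: WRITE c=40  (c history now [(2, 40)])
v3: WRITE c=24  (c history now [(2, 40), (3, 24)])
v4: WRITE a=32  (a history now [(4, 32)])
v5: WRITE c=42  (c history now [(2, 40), (3, 24), (5, 42)])
READ b @v1: history=[] -> no version <= 1 -> NONE
v6: WRITE a=30  (a history now [(4, 32), (6, 30)])
v7: WRITE b=51  (b history now [(7, 51)])
READ a @v5: history=[(4, 32), (6, 30)] -> pick v4 -> 32
v8: WRITE c=10  (c history now [(2, 40), (3, 24), (5, 42), (8, 10)])
READ c @v2: history=[(2, 40), (3, 24), (5, 42), (8, 10)] -> pick v2 -> 40
v9: WRITE a=18  (a history now [(4, 32), (6, 30), (9, 18)])
v10: WRITE d=38  (d history now [(1, 1), (10, 38)])
READ d @v3: history=[(1, 1), (10, 38)] -> pick v1 -> 1
v11: WRITE a=11  (a history now [(4, 32), (6, 30), (9, 18), (11, 11)])
READ b @v9: history=[(7, 51)] -> pick v7 -> 51
v12: WRITE b=9  (b history now [(7, 51), (12, 9)])
v13: WRITE a=1  (a history now [(4, 32), (6, 30), (9, 18), (11, 11), (13, 1)])
v14: WRITE b=52  (b history now [(7, 51), (12, 9), (14, 52)])
v15: WRITE d=35  (d history now [(1, 1), (10, 38), (15, 35)])
v16: WRITE c=28  (c history now [(2, 40), (3, 24), (5, 42), (8, 10), (16, 28)])
v17: WRITE c=40  (c history now [(2, 40), (3, 24), (5, 42), (8, 10), (16, 28), (17, 40)])
READ c @v11: history=[(2, 40), (3, 24), (5, 42), (8, 10), (16, 28), (17, 40)] -> pick v8 -> 10
READ d @v5: history=[(1, 1), (10, 38), (15, 35)] -> pick v1 -> 1
v18: WRITE d=39  (d history now [(1, 1), (10, 38), (15, 35), (18, 39)])
v19: WRITE c=2  (c history now [(2, 40), (3, 24), (5, 42), (8, 10), (16, 28), (17, 40), (19, 2)])
Read results in order: ['NONE', '32', '40', '1', '51', '10', '1']
NONE count = 1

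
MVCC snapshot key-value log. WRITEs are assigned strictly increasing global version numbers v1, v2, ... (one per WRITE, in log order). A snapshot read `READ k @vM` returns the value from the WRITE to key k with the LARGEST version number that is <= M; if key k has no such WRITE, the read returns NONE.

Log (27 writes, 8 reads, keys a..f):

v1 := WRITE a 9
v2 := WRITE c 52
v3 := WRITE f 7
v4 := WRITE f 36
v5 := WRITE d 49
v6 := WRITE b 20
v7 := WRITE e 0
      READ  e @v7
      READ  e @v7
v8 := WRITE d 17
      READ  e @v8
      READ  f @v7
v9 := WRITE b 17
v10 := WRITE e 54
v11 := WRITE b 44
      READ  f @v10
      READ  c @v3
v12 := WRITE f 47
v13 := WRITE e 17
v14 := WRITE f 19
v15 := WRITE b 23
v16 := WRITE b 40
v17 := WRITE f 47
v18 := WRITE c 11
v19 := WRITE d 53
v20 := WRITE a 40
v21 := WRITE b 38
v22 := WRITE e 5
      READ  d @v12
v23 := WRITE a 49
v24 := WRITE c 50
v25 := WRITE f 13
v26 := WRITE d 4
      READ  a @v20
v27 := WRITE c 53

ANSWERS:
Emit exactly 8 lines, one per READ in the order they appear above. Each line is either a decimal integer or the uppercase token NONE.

Answer: 0
0
0
36
36
52
17
40

Derivation:
v1: WRITE a=9  (a history now [(1, 9)])
v2: WRITE c=52  (c history now [(2, 52)])
v3: WRITE f=7  (f history now [(3, 7)])
v4: WRITE f=36  (f history now [(3, 7), (4, 36)])
v5: WRITE d=49  (d history now [(5, 49)])
v6: WRITE b=20  (b history now [(6, 20)])
v7: WRITE e=0  (e history now [(7, 0)])
READ e @v7: history=[(7, 0)] -> pick v7 -> 0
READ e @v7: history=[(7, 0)] -> pick v7 -> 0
v8: WRITE d=17  (d history now [(5, 49), (8, 17)])
READ e @v8: history=[(7, 0)] -> pick v7 -> 0
READ f @v7: history=[(3, 7), (4, 36)] -> pick v4 -> 36
v9: WRITE b=17  (b history now [(6, 20), (9, 17)])
v10: WRITE e=54  (e history now [(7, 0), (10, 54)])
v11: WRITE b=44  (b history now [(6, 20), (9, 17), (11, 44)])
READ f @v10: history=[(3, 7), (4, 36)] -> pick v4 -> 36
READ c @v3: history=[(2, 52)] -> pick v2 -> 52
v12: WRITE f=47  (f history now [(3, 7), (4, 36), (12, 47)])
v13: WRITE e=17  (e history now [(7, 0), (10, 54), (13, 17)])
v14: WRITE f=19  (f history now [(3, 7), (4, 36), (12, 47), (14, 19)])
v15: WRITE b=23  (b history now [(6, 20), (9, 17), (11, 44), (15, 23)])
v16: WRITE b=40  (b history now [(6, 20), (9, 17), (11, 44), (15, 23), (16, 40)])
v17: WRITE f=47  (f history now [(3, 7), (4, 36), (12, 47), (14, 19), (17, 47)])
v18: WRITE c=11  (c history now [(2, 52), (18, 11)])
v19: WRITE d=53  (d history now [(5, 49), (8, 17), (19, 53)])
v20: WRITE a=40  (a history now [(1, 9), (20, 40)])
v21: WRITE b=38  (b history now [(6, 20), (9, 17), (11, 44), (15, 23), (16, 40), (21, 38)])
v22: WRITE e=5  (e history now [(7, 0), (10, 54), (13, 17), (22, 5)])
READ d @v12: history=[(5, 49), (8, 17), (19, 53)] -> pick v8 -> 17
v23: WRITE a=49  (a history now [(1, 9), (20, 40), (23, 49)])
v24: WRITE c=50  (c history now [(2, 52), (18, 11), (24, 50)])
v25: WRITE f=13  (f history now [(3, 7), (4, 36), (12, 47), (14, 19), (17, 47), (25, 13)])
v26: WRITE d=4  (d history now [(5, 49), (8, 17), (19, 53), (26, 4)])
READ a @v20: history=[(1, 9), (20, 40), (23, 49)] -> pick v20 -> 40
v27: WRITE c=53  (c history now [(2, 52), (18, 11), (24, 50), (27, 53)])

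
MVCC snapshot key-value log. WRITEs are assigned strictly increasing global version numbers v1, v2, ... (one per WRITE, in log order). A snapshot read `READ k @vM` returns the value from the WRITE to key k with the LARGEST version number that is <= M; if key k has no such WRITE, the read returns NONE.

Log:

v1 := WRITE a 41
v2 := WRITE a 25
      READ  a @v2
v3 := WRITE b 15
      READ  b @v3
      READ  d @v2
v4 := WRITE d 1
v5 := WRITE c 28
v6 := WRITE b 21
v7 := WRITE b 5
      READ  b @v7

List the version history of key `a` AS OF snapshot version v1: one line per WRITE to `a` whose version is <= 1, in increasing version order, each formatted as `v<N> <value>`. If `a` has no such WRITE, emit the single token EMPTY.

Answer: v1 41

Derivation:
Scan writes for key=a with version <= 1:
  v1 WRITE a 41 -> keep
  v2 WRITE a 25 -> drop (> snap)
  v3 WRITE b 15 -> skip
  v4 WRITE d 1 -> skip
  v5 WRITE c 28 -> skip
  v6 WRITE b 21 -> skip
  v7 WRITE b 5 -> skip
Collected: [(1, 41)]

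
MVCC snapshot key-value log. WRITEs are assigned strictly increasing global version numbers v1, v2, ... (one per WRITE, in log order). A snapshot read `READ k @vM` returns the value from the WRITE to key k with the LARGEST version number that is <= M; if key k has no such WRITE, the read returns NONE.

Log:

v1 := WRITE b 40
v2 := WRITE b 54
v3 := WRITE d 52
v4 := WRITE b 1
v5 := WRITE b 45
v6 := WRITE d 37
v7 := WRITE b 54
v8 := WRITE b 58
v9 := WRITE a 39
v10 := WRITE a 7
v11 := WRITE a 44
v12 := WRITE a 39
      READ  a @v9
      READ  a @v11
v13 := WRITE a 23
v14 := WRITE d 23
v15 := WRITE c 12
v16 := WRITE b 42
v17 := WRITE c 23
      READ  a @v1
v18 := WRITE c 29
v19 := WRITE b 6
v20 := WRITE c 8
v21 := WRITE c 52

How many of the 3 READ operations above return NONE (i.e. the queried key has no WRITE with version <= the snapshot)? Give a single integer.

v1: WRITE b=40  (b history now [(1, 40)])
v2: WRITE b=54  (b history now [(1, 40), (2, 54)])
v3: WRITE d=52  (d history now [(3, 52)])
v4: WRITE b=1  (b history now [(1, 40), (2, 54), (4, 1)])
v5: WRITE b=45  (b history now [(1, 40), (2, 54), (4, 1), (5, 45)])
v6: WRITE d=37  (d history now [(3, 52), (6, 37)])
v7: WRITE b=54  (b history now [(1, 40), (2, 54), (4, 1), (5, 45), (7, 54)])
v8: WRITE b=58  (b history now [(1, 40), (2, 54), (4, 1), (5, 45), (7, 54), (8, 58)])
v9: WRITE a=39  (a history now [(9, 39)])
v10: WRITE a=7  (a history now [(9, 39), (10, 7)])
v11: WRITE a=44  (a history now [(9, 39), (10, 7), (11, 44)])
v12: WRITE a=39  (a history now [(9, 39), (10, 7), (11, 44), (12, 39)])
READ a @v9: history=[(9, 39), (10, 7), (11, 44), (12, 39)] -> pick v9 -> 39
READ a @v11: history=[(9, 39), (10, 7), (11, 44), (12, 39)] -> pick v11 -> 44
v13: WRITE a=23  (a history now [(9, 39), (10, 7), (11, 44), (12, 39), (13, 23)])
v14: WRITE d=23  (d history now [(3, 52), (6, 37), (14, 23)])
v15: WRITE c=12  (c history now [(15, 12)])
v16: WRITE b=42  (b history now [(1, 40), (2, 54), (4, 1), (5, 45), (7, 54), (8, 58), (16, 42)])
v17: WRITE c=23  (c history now [(15, 12), (17, 23)])
READ a @v1: history=[(9, 39), (10, 7), (11, 44), (12, 39), (13, 23)] -> no version <= 1 -> NONE
v18: WRITE c=29  (c history now [(15, 12), (17, 23), (18, 29)])
v19: WRITE b=6  (b history now [(1, 40), (2, 54), (4, 1), (5, 45), (7, 54), (8, 58), (16, 42), (19, 6)])
v20: WRITE c=8  (c history now [(15, 12), (17, 23), (18, 29), (20, 8)])
v21: WRITE c=52  (c history now [(15, 12), (17, 23), (18, 29), (20, 8), (21, 52)])
Read results in order: ['39', '44', 'NONE']
NONE count = 1

Answer: 1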